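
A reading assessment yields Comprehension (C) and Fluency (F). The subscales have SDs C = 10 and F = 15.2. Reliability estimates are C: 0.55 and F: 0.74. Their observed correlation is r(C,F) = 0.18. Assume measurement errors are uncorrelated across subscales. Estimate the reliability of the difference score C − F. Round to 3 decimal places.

0.620

Var(C−F) = 10² + 15.2² − 2·10·15.2·0.18 = 331.04 − 54.72 = 276.32.
Under uncorrelated errors the observed covariances equal the true-score covariances, so only the own-variance terms attenuate.
True-score variance = [10²·0.55 + 15.2²·0.74] − 54.72 = 225.97 − 54.72 = 171.25.
Reliability = 171.25 / 276.32 = 0.620.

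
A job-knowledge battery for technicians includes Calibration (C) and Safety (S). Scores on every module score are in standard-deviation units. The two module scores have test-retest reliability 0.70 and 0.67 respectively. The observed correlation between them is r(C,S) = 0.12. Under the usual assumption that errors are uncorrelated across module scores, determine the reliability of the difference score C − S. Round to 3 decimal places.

Var(C−S) = 1 + 1 − 2·0.12 = 2 − 0.24 = 1.76.
Because errors are independent across components, Cov(Tᵢ,Tⱼ) = Cov(Xᵢ,Xⱼ); the off-diagonal part of the true-score variance is the same as above.
True-score variance = [0.70 + 0.67] − 0.24 = 1.37 − 0.24 = 1.13.
Reliability = 1.13 / 1.76 = 0.642.

0.642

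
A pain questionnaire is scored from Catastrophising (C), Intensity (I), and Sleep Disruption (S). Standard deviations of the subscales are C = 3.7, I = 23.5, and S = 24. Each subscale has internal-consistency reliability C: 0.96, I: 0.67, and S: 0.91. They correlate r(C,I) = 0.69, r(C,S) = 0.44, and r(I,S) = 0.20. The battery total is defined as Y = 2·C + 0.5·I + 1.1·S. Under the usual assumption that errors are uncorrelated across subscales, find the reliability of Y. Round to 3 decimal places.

0.915

Var(Y) = 2²·3.7² + 0.5²·23.5² + 1.1²·24² + 2·[3.7·23.5·0.69 + 2.2·3.7·24·0.44 + 0.55·23.5·24·0.20] = 889.783 + 415.988 = 1305.77.
Because errors are independent across components, Cov(Tᵢ,Tⱼ) = Cov(Xᵢ,Xⱼ); the off-diagonal part of the true-score variance is the same as above.
True-score variance = [2²·3.7²·0.96 + 0.5²·23.5²·0.67 + 1.1²·24²·0.91] + 415.988 = 779.305 + 415.988 = 1195.29.
Reliability = 1195.29 / 1305.77 = 0.915.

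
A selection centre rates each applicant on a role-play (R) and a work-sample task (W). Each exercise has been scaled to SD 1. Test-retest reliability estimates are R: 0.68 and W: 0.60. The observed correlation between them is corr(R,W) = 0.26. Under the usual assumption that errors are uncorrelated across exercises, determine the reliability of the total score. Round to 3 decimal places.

0.714

Var(R+W) = 2 + 2·[0.26] = 2 + 0.52 = 2.52.
Under uncorrelated errors the observed covariances equal the true-score covariances, so only the own-variance terms attenuate.
True-score variance = [0.68 + 0.60] + 0.52 = 1.28 + 0.52 = 1.8.
Reliability = 1.8 / 2.52 = 0.714.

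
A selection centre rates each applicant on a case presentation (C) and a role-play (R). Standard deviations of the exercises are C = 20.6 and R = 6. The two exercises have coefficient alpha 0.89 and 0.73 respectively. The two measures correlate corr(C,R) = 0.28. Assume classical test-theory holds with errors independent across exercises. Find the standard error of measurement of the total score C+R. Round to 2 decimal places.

7.51

Var(total) = 460.36 + 69.216 = 529.576.
True-score variance = 403.96 + 69.216 = 473.176, so reliability = 0.8935.
Error variance = 529.576 − 473.176 = 56.3996; SEM = √56.3996 = 7.51.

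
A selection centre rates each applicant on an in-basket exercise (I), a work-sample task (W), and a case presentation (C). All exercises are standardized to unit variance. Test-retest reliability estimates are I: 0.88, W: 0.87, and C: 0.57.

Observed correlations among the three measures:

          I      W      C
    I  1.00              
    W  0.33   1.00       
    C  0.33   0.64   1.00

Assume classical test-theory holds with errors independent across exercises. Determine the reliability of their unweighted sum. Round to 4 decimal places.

0.8786

Var(I+W+C) = 3 + 2·[0.33 + 0.33 + 0.64] = 3 + 2.6 = 5.6.
Because errors are independent across components, Cov(Tᵢ,Tⱼ) = Cov(Xᵢ,Xⱼ); the off-diagonal part of the true-score variance is the same as above.
True-score variance = [0.88 + 0.87 + 0.57] + 2.6 = 2.32 + 2.6 = 4.92.
Reliability = 4.92 / 5.6 = 0.8786.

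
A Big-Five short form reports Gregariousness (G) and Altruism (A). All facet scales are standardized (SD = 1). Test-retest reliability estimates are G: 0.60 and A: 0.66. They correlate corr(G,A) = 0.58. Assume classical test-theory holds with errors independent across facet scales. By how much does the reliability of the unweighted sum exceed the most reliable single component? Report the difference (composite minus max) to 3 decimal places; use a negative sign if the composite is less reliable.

0.106

Var(sum) = 2 + 1.16 = 3.16; true-score variance = 1.26 + 1.16 = 2.42; composite reliability = 0.7658.
Max component reliability = 0.6600.
Difference = 0.7658 − 0.6600 = 0.106.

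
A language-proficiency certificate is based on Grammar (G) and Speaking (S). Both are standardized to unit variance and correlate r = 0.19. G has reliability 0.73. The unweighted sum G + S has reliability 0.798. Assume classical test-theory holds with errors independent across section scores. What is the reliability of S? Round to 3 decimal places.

0.789

Var(G+S) = 2 + 2·0.19 = 2.380.
True-score variance = ρ_G + ρ_S + 2·0.19, so 0.798 = (0.73 + ρ_S + 0.38) / 2.380.
ρ_S = 0.798·2.380 − 0.73 − 0.38 = 0.789.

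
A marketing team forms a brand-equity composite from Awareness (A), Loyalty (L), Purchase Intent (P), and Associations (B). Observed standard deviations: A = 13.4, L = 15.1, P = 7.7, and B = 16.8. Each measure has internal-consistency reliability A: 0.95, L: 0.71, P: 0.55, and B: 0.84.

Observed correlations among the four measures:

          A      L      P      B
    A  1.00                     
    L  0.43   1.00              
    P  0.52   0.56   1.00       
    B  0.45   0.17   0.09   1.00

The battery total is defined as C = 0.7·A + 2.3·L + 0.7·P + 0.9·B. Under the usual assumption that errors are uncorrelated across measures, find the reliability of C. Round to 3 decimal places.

0.833

Var(C) = 0.7²·13.4² + 2.3²·15.1² + 0.7²·7.7² + 0.9²·16.8² + 2·[1.61·13.4·15.1·0.43 + 0.49·13.4·7.7·0.52 + 0.63·13.4·16.8·0.45 + 1.61·15.1·7.7·0.56 + 2.07·15.1·16.8·0.17 + 0.63·7.7·16.8·0.09] = 1551.82 + 863.251 = 2415.07.
With uncorrelated errors the cross-covariances are all true-score covariance, so they carry over unchanged; only the diagonal terms shrink to ρᵢσᵢ².
True-score variance = [0.7²·13.4²·0.95 + 2.3²·15.1²·0.71 + 0.7²·7.7²·0.55 + 0.9²·16.8²·0.84] + 863.251 = 1147.98 + 863.251 = 2011.23.
Reliability = 2011.23 / 2415.07 = 0.833.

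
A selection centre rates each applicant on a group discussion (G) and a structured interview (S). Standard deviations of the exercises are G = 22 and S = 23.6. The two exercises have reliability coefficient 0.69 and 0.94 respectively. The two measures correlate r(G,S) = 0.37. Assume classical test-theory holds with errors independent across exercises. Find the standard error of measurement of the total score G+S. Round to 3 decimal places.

13.545

Var(total) = 1040.96 + 384.208 = 1425.17.
True-score variance = 857.502 + 384.208 = 1241.71, so reliability = 0.8713.
Error variance = 1425.17 − 1241.71 = 183.458; SEM = √183.458 = 13.545.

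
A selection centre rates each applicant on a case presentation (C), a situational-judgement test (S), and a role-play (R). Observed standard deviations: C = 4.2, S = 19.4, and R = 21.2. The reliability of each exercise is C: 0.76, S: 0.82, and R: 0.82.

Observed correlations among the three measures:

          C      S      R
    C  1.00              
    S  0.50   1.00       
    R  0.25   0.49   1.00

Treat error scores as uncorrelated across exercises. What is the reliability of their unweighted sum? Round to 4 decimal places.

0.8886

Var(C+S+R) = 4.2² + 19.4² + 21.2² + 2·[4.2·19.4·0.50 + 4.2·21.2·0.25 + 19.4·21.2·0.49] = 843.44 + 529.054 = 1372.49.
With uncorrelated errors the cross-covariances are all true-score covariance, so they carry over unchanged; only the diagonal terms shrink to ρᵢσᵢ².
True-score variance = [4.2²·0.76 + 19.4²·0.82 + 21.2²·0.82] + 529.054 = 690.562 + 529.054 = 1219.62.
Reliability = 1219.62 / 1372.49 = 0.8886.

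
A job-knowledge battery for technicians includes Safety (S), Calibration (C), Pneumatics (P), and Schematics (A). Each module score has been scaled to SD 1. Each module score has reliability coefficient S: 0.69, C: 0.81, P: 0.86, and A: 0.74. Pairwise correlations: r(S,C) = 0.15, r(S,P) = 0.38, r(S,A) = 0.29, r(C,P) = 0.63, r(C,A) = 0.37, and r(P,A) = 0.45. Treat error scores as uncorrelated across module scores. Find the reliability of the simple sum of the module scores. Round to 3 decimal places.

0.895

Var(S+C+P+A) = 4 + 2·[0.15 + 0.38 + 0.29 + 0.63 + 0.37 + 0.45] = 4 + 4.54 = 8.54.
With uncorrelated errors the cross-covariances are all true-score covariance, so they carry over unchanged; only the diagonal terms shrink to ρᵢσᵢ².
True-score variance = [0.69 + 0.81 + 0.86 + 0.74] + 4.54 = 3.1 + 4.54 = 7.64.
Reliability = 7.64 / 8.54 = 0.895.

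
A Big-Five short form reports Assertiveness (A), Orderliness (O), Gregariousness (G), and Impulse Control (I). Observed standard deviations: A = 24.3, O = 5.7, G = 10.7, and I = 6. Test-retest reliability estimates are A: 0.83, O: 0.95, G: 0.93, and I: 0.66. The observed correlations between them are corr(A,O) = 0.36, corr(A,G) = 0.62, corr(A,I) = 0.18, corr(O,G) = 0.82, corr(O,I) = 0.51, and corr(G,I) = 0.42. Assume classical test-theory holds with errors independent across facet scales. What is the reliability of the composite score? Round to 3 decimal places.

Var(A+O+G+I) = 24.3² + 5.7² + 10.7² + 6² + 2·[24.3·5.7·0.36 + 24.3·10.7·0.62 + 24.3·6·0.18 + 5.7·10.7·0.82 + 5.7·6·0.51 + 10.7·6·0.42] = 773.47 + 663.463 = 1436.93.
With uncorrelated errors the cross-covariances are all true-score covariance, so they carry over unchanged; only the diagonal terms shrink to ρᵢσᵢ².
True-score variance = [24.3²·0.83 + 5.7²·0.95 + 10.7²·0.93 + 6²·0.66] + 663.463 = 651.208 + 663.463 = 1314.67.
Reliability = 1314.67 / 1436.93 = 0.915.

0.915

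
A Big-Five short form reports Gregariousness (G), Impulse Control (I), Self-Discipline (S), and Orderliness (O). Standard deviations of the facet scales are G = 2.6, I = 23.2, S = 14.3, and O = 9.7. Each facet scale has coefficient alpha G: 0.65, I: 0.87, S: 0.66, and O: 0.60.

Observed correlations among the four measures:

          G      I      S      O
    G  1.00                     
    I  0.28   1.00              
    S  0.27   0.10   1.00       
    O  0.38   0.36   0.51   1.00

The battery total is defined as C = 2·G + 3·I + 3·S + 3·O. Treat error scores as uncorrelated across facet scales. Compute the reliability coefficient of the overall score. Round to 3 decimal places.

0.858

Var(C) = 2²·2.6² + 3²·23.2² + 3²·14.3² + 3²·9.7² + 2·[6·2.6·23.2·0.28 + 6·2.6·14.3·0.27 + 6·2.6·9.7·0.38 + 9·23.2·14.3·0.10 + 9·23.2·9.7·0.36 + 9·14.3·9.7·0.51] = 7558.42 + 3766.93 = 11325.3.
Under uncorrelated errors the observed covariances equal the true-score covariances, so only the own-variance terms attenuate.
True-score variance = [2²·2.6²·0.65 + 3²·23.2²·0.87 + 3²·14.3²·0.66 + 3²·9.7²·0.60] + 3766.93 = 5954.75 + 3766.93 = 9721.68.
Reliability = 9721.68 / 11325.3 = 0.858.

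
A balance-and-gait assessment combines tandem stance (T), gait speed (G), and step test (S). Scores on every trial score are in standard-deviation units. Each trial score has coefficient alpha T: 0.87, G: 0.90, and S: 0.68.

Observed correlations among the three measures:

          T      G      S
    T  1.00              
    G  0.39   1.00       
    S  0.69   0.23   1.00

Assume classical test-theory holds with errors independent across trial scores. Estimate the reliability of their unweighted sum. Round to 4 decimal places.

Var(T+G+S) = 3 + 2·[0.39 + 0.69 + 0.23] = 3 + 2.62 = 5.62.
Under uncorrelated errors the observed covariances equal the true-score covariances, so only the own-variance terms attenuate.
True-score variance = [0.87 + 0.90 + 0.68] + 2.62 = 2.45 + 2.62 = 5.07.
Reliability = 5.07 / 5.62 = 0.9021.

0.9021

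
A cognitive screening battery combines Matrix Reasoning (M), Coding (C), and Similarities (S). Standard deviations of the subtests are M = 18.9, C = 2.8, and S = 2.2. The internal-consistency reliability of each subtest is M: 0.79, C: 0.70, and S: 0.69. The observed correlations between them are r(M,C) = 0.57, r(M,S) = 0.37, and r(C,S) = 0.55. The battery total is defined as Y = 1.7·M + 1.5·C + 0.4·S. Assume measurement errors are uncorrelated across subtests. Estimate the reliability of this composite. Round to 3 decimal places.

0.819

Var(Y) = 1.7²·18.9² + 1.5²·2.8² + 0.4²·2.2² + 2·[2.55·18.9·2.8·0.57 + 0.68·18.9·2.2·0.37 + 0.6·2.8·2.2·0.55] = 1050.75 + 178.827 = 1229.58.
With uncorrelated errors the cross-covariances are all true-score covariance, so they carry over unchanged; only the diagonal terms shrink to ρᵢσᵢ².
True-score variance = [1.7²·18.9²·0.79 + 1.5²·2.8²·0.70 + 0.4²·2.2²·0.69] + 178.827 = 828.428 + 178.827 = 1007.26.
Reliability = 1007.26 / 1229.58 = 0.819.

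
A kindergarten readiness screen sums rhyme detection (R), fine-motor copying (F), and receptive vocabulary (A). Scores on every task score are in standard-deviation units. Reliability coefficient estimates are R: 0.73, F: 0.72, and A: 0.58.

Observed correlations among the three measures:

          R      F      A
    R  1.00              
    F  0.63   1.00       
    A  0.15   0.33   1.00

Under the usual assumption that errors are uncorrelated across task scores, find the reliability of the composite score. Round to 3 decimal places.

0.814

Var(R+F+A) = 3 + 2·[0.63 + 0.15 + 0.33] = 3 + 2.22 = 5.22.
Because errors are independent across components, Cov(Tᵢ,Tⱼ) = Cov(Xᵢ,Xⱼ); the off-diagonal part of the true-score variance is the same as above.
True-score variance = [0.73 + 0.72 + 0.58] + 2.22 = 2.03 + 2.22 = 4.25.
Reliability = 4.25 / 5.22 = 0.814.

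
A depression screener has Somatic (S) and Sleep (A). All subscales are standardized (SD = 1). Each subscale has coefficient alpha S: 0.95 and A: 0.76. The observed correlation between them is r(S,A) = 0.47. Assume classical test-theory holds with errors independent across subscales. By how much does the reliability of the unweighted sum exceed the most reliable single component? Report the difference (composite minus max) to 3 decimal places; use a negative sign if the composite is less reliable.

Var(sum) = 2 + 0.94 = 2.94; true-score variance = 1.71 + 0.94 = 2.65; composite reliability = 0.9014.
Max component reliability = 0.9500.
Difference = 0.9014 − 0.9500 = -0.049.

-0.049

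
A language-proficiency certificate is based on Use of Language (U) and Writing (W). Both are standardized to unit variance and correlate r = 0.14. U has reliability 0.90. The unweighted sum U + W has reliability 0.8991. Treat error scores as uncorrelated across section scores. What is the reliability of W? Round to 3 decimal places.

0.870

Var(U+W) = 2 + 2·0.14 = 2.280.
True-score variance = ρ_U + ρ_W + 2·0.14, so 0.8991 = (0.90 + ρ_W + 0.28) / 2.280.
ρ_W = 0.8991·2.280 − 0.90 − 0.28 = 0.870.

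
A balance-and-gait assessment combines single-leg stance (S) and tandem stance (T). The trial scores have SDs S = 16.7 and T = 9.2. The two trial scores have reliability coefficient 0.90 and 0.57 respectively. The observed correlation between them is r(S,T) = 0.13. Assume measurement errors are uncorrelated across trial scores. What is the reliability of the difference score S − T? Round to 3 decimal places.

Var(S−T) = 16.7² + 9.2² − 2·16.7·9.2·0.13 = 363.53 − 39.9464 = 323.584.
With uncorrelated errors the cross-covariances are all true-score covariance, so they carry over unchanged; only the diagonal terms shrink to ρᵢσᵢ².
True-score variance = [16.7²·0.90 + 9.2²·0.57] − 39.9464 = 299.246 − 39.9464 = 259.299.
Reliability = 259.299 / 323.584 = 0.801.

0.801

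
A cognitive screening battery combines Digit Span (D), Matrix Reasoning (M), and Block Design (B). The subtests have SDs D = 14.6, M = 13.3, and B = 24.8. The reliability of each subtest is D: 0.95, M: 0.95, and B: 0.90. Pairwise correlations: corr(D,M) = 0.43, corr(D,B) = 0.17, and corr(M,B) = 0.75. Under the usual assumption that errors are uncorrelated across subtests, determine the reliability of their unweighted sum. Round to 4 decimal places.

Var(D+M+B) = 14.6² + 13.3² + 24.8² + 2·[14.6·13.3·0.43 + 14.6·24.8·0.17 + 13.3·24.8·0.75] = 1005.09 + 784.862 = 1789.95.
Under uncorrelated errors the observed covariances equal the true-score covariances, so only the own-variance terms attenuate.
True-score variance = [14.6²·0.95 + 13.3²·0.95 + 24.8²·0.90] + 784.862 = 924.084 + 784.862 = 1708.95.
Reliability = 1708.95 / 1789.95 = 0.9547.

0.9547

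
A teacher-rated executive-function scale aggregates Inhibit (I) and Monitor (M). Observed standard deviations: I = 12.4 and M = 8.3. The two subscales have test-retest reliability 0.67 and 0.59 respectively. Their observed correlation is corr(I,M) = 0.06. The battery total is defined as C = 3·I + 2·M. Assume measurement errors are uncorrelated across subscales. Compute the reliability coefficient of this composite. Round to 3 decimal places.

0.671

Var(C) = 3²·12.4² + 2²·8.3² + 2·[6·12.4·8.3·0.06] = 1659.4 + 74.1024 = 1733.5.
With uncorrelated errors the cross-covariances are all true-score covariance, so they carry over unchanged; only the diagonal terms shrink to ρᵢσᵢ².
True-score variance = [3²·12.4²·0.67 + 2²·8.3²·0.59] + 74.1024 = 1089.75 + 74.1024 = 1163.86.
Reliability = 1163.86 / 1733.5 = 0.671.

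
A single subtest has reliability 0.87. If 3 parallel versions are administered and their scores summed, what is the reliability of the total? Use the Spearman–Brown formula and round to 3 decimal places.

0.953

ρ_k = kρ / (1 + (k−1)ρ) = 3·0.87 / (1 + 2·0.87) = 2.610 / 2.740 = 0.953.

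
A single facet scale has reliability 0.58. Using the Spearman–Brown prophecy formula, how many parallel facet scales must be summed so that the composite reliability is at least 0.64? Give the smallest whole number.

2

k ≥ ρ*(1−ρ₁)/(ρ₁(1−ρ*)) = 0.64·0.42 / (0.58·0.36) = 1.287.
Smallest integer k = 2.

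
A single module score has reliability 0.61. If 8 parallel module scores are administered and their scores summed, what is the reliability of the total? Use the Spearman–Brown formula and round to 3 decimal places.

0.926

ρ_k = kρ / (1 + (k−1)ρ) = 8·0.61 / (1 + 7·0.61) = 4.880 / 5.270 = 0.926.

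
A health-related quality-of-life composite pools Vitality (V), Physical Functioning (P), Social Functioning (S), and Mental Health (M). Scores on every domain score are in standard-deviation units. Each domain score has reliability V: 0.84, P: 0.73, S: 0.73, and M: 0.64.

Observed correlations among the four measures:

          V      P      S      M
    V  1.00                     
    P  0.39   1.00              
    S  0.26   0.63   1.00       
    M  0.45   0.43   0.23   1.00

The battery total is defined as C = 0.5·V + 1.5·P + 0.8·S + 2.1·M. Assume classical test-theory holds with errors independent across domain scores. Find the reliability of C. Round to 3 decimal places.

Var(C) = 0.5² + 1.5² + 0.8² + 2.1² + 2·[0.75·0.39 + 0.4·0.26 + 1.05·0.45 + 1.2·0.63 + 3.15·0.43 + 1.68·0.23] = 7.55 + 6.7318 = 14.2818.
With uncorrelated errors the cross-covariances are all true-score covariance, so they carry over unchanged; only the diagonal terms shrink to ρᵢσᵢ².
True-score variance = [0.5²·0.84 + 1.5²·0.73 + 0.8²·0.73 + 2.1²·0.64] + 6.7318 = 5.1421 + 6.7318 = 11.8739.
Reliability = 11.8739 / 14.2818 = 0.831.

0.831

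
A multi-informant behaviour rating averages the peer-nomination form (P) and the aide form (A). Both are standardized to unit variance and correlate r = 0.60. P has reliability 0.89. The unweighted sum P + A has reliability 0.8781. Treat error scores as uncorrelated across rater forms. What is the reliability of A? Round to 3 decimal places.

Var(P+A) = 2 + 2·0.60 = 3.200.
True-score variance = ρ_P + ρ_A + 2·0.60, so 0.8781 = (0.89 + ρ_A + 1.20) / 3.200.
ρ_A = 0.8781·3.200 − 0.89 − 1.20 = 0.720.

0.720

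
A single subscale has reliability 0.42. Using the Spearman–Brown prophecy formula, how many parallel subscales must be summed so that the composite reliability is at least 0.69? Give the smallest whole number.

4

k ≥ ρ*(1−ρ₁)/(ρ₁(1−ρ*)) = 0.69·0.58 / (0.42·0.31) = 3.074.
Smallest integer k = 4.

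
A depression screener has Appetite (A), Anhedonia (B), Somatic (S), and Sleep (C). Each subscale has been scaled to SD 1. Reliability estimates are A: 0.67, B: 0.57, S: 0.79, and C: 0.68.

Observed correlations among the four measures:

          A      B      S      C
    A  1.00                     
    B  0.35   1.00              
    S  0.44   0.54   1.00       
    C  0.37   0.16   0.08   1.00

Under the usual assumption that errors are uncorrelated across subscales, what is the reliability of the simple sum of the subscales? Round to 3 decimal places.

0.836

Var(A+B+S+C) = 4 + 2·[0.35 + 0.44 + 0.37 + 0.54 + 0.16 + 0.08] = 4 + 3.88 = 7.88.
Because errors are independent across components, Cov(Tᵢ,Tⱼ) = Cov(Xᵢ,Xⱼ); the off-diagonal part of the true-score variance is the same as above.
True-score variance = [0.67 + 0.57 + 0.79 + 0.68] + 3.88 = 2.71 + 3.88 = 6.59.
Reliability = 6.59 / 7.88 = 0.836.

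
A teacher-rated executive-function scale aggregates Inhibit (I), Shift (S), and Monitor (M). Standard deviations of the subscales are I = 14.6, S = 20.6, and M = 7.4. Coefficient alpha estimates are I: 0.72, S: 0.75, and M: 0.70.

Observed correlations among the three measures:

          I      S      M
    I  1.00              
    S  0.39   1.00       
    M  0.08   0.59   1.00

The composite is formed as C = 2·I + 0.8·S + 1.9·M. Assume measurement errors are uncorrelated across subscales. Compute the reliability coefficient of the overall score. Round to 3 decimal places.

Var(C) = 2²·14.6² + 0.8²·20.6² + 1.9²·7.4² + 2·[1.6·14.6·20.6·0.39 + 3.8·14.6·7.4·0.08 + 1.52·20.6·7.4·0.59] = 1321.91 + 714.453 = 2036.37.
With uncorrelated errors the cross-covariances are all true-score covariance, so they carry over unchanged; only the diagonal terms shrink to ρᵢσᵢ².
True-score variance = [2²·14.6²·0.72 + 0.8²·20.6²·0.75 + 1.9²·7.4²·0.70] + 714.453 = 955.972 + 714.453 = 1670.43.
Reliability = 1670.43 / 2036.37 = 0.820.

0.820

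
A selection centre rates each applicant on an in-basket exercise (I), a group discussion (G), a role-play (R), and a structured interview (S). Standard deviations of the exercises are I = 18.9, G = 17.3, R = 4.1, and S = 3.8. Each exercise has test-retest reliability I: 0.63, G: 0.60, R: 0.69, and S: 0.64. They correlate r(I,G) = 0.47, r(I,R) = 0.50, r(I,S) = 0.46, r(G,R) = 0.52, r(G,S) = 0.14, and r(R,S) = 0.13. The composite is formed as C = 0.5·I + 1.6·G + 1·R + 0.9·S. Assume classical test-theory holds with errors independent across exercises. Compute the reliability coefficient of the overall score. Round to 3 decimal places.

0.741

Var(C) = 0.5²·18.9² + 1.6²·17.3² + 4.1² + 0.9²·3.8² + 2·[0.8·18.9·17.3·0.47 + 0.5·18.9·4.1·0.50 + 0.45·18.9·3.8·0.46 + 1.6·17.3·4.1·0.52 + 1.44·17.3·3.8·0.14 + 0.9·4.1·3.8·0.13] = 883.991 + 462.54 = 1346.53.
With uncorrelated errors the cross-covariances are all true-score covariance, so they carry over unchanged; only the diagonal terms shrink to ρᵢσᵢ².
True-score variance = [0.5²·18.9²·0.63 + 1.6²·17.3²·0.60 + 4.1²·0.69 + 0.9²·3.8²·0.64] + 462.54 = 535.055 + 462.54 = 997.594.
Reliability = 997.594 / 1346.53 = 0.741.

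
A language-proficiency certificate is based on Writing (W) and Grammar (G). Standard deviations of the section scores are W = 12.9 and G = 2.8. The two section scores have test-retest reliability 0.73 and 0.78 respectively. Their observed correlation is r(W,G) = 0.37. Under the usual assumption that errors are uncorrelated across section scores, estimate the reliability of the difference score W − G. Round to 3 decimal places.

0.684

Var(W−G) = 12.9² + 2.8² − 2·12.9·2.8·0.37 = 174.25 − 26.7288 = 147.521.
With uncorrelated errors the cross-covariances are all true-score covariance, so they carry over unchanged; only the diagonal terms shrink to ρᵢσᵢ².
True-score variance = [12.9²·0.73 + 2.8²·0.78] − 26.7288 = 127.594 − 26.7288 = 100.866.
Reliability = 100.866 / 147.521 = 0.684.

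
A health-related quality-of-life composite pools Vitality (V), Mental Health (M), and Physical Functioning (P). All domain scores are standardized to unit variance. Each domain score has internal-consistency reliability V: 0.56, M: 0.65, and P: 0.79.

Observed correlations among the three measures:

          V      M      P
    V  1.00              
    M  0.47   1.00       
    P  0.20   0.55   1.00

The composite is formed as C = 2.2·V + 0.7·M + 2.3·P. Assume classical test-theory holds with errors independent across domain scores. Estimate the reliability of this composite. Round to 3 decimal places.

0.785

Var(C) = 2.2² + 0.7² + 2.3² + 2·[1.54·0.47 + 5.06·0.20 + 1.61·0.55] = 10.62 + 5.2426 = 15.8626.
With uncorrelated errors the cross-covariances are all true-score covariance, so they carry over unchanged; only the diagonal terms shrink to ρᵢσᵢ².
True-score variance = [2.2²·0.56 + 0.7²·0.65 + 2.3²·0.79] + 5.2426 = 7.208 + 5.2426 = 12.4506.
Reliability = 12.4506 / 15.8626 = 0.785.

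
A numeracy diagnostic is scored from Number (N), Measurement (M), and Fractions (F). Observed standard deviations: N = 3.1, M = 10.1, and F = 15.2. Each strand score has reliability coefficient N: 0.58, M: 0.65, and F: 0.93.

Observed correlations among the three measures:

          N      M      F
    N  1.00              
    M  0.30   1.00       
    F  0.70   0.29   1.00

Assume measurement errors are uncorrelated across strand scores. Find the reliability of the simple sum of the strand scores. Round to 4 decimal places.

0.8917

Var(N+M+F) = 3.1² + 10.1² + 15.2² + 2·[3.1·10.1·0.30 + 3.1·15.2·0.70 + 10.1·15.2·0.29] = 342.66 + 173.796 = 516.456.
Under uncorrelated errors the observed covariances equal the true-score covariances, so only the own-variance terms attenuate.
True-score variance = [3.1²·0.58 + 10.1²·0.65 + 15.2²·0.93] + 173.796 = 286.748 + 173.796 = 460.543.
Reliability = 460.543 / 516.456 = 0.8917.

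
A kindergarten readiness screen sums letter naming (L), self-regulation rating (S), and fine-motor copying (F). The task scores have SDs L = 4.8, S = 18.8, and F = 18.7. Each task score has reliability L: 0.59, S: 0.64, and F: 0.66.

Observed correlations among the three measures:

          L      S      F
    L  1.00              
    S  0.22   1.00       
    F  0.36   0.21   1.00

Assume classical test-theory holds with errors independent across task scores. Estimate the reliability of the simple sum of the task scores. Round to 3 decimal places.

0.739

Var(L+S+F) = 4.8² + 18.8² + 18.7² + 2·[4.8·18.8·0.22 + 4.8·18.7·0.36 + 18.8·18.7·0.21] = 726.17 + 251.988 = 978.158.
With uncorrelated errors the cross-covariances are all true-score covariance, so they carry over unchanged; only the diagonal terms shrink to ρᵢσᵢ².
True-score variance = [4.8²·0.59 + 18.8²·0.64 + 18.7²·0.66] + 251.988 = 470.591 + 251.988 = 722.579.
Reliability = 722.579 / 978.158 = 0.739.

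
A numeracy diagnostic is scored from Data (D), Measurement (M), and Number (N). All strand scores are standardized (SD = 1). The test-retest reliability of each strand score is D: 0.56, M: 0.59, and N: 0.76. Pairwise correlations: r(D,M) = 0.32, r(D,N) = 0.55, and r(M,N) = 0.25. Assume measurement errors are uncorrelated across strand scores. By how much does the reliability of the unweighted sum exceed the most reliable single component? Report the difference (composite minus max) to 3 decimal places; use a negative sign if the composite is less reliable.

Var(sum) = 3 + 2.24 = 5.24; true-score variance = 1.91 + 2.24 = 4.15; composite reliability = 0.7920.
Max component reliability = 0.7600.
Difference = 0.7920 − 0.7600 = 0.032.

0.032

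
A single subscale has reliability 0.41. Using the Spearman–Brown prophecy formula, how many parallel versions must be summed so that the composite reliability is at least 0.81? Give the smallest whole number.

k ≥ ρ*(1−ρ₁)/(ρ₁(1−ρ*)) = 0.81·0.59 / (0.41·0.19) = 6.135.
Smallest integer k = 7.

7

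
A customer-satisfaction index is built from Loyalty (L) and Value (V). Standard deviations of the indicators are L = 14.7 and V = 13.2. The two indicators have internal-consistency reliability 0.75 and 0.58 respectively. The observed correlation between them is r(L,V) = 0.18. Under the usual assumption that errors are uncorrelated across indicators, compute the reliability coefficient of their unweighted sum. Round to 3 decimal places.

Var(L+V) = 14.7² + 13.2² + 2·[14.7·13.2·0.18] = 390.33 + 69.8544 = 460.184.
With uncorrelated errors the cross-covariances are all true-score covariance, so they carry over unchanged; only the diagonal terms shrink to ρᵢσᵢ².
True-score variance = [14.7²·0.75 + 13.2²·0.58] + 69.8544 = 263.127 + 69.8544 = 332.981.
Reliability = 332.981 / 460.184 = 0.724.

0.724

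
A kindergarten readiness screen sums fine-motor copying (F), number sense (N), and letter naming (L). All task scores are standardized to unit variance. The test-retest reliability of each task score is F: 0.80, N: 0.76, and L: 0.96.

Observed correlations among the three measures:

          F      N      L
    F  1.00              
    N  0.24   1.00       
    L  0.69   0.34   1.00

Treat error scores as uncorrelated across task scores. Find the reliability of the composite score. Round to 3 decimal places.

0.913

Var(F+N+L) = 3 + 2·[0.24 + 0.69 + 0.34] = 3 + 2.54 = 5.54.
Under uncorrelated errors the observed covariances equal the true-score covariances, so only the own-variance terms attenuate.
True-score variance = [0.80 + 0.76 + 0.96] + 2.54 = 2.52 + 2.54 = 5.06.
Reliability = 5.06 / 5.54 = 0.913.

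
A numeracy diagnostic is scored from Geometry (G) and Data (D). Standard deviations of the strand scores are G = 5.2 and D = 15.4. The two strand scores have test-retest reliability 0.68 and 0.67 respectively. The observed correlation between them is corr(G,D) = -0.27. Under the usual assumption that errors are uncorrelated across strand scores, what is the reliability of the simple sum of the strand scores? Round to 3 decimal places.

Var(G+D) = 5.2² + 15.4² + 2·[5.2·15.4·(-0.27)] = 264.2 − 43.2432 = 220.957.
Under uncorrelated errors the observed covariances equal the true-score covariances, so only the own-variance terms attenuate.
True-score variance = [5.2²·0.68 + 15.4²·0.67] − 43.2432 = 177.284 − 43.2432 = 134.041.
Reliability = 134.041 / 220.957 = 0.607.

0.607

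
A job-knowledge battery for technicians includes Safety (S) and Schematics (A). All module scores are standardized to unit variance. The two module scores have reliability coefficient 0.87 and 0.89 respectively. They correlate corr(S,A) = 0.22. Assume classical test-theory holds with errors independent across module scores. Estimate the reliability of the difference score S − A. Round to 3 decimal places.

Var(S−A) = 1 + 1 − 2·0.22 = 2 − 0.44 = 1.56.
With uncorrelated errors the cross-covariances are all true-score covariance, so they carry over unchanged; only the diagonal terms shrink to ρᵢσᵢ².
True-score variance = [0.87 + 0.89] − 0.44 = 1.76 − 0.44 = 1.32.
Reliability = 1.32 / 1.56 = 0.846.

0.846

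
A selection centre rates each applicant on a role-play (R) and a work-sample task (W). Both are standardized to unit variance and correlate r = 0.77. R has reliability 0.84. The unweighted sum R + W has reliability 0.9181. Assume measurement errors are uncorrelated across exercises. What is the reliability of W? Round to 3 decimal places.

Var(R+W) = 2 + 2·0.77 = 3.540.
True-score variance = ρ_R + ρ_W + 2·0.77, so 0.9181 = (0.84 + ρ_W + 1.54) / 3.540.
ρ_W = 0.9181·3.540 − 0.84 − 1.54 = 0.870.

0.870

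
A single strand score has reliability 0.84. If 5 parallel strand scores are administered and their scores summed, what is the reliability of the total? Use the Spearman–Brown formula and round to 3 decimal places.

ρ_k = kρ / (1 + (k−1)ρ) = 5·0.84 / (1 + 4·0.84) = 4.200 / 4.360 = 0.963.

0.963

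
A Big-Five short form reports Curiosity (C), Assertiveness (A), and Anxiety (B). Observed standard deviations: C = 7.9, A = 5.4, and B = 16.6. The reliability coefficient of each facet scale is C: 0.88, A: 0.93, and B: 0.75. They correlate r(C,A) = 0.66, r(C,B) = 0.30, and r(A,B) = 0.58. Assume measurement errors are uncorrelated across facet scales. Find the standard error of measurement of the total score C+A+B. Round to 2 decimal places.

8.86

Var(total) = 367.13 + 238.978 = 606.108.
True-score variance = 288.71 + 238.978 = 527.687, so reliability = 0.8706.
Error variance = 606.108 − 527.687 = 78.4204; SEM = √78.4204 = 8.86.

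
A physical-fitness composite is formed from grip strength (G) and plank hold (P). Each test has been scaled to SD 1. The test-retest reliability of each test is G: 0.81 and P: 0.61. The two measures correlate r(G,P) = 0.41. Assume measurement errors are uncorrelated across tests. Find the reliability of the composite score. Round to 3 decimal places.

0.794

Var(G+P) = 2 + 2·[0.41] = 2 + 0.82 = 2.82.
Because errors are independent across components, Cov(Tᵢ,Tⱼ) = Cov(Xᵢ,Xⱼ); the off-diagonal part of the true-score variance is the same as above.
True-score variance = [0.81 + 0.61] + 0.82 = 1.42 + 0.82 = 2.24.
Reliability = 2.24 / 2.82 = 0.794.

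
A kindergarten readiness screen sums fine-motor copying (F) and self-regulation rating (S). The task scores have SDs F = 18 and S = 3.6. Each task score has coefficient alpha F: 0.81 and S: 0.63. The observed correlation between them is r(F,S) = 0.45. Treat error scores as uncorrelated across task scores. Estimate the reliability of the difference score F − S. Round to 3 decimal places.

0.762

Var(F−S) = 18² + 3.6² − 2·18·3.6·0.45 = 336.96 − 58.32 = 278.64.
With uncorrelated errors the cross-covariances are all true-score covariance, so they carry over unchanged; only the diagonal terms shrink to ρᵢσᵢ².
True-score variance = [18²·0.81 + 3.6²·0.63] − 58.32 = 270.605 − 58.32 = 212.285.
Reliability = 212.285 / 278.64 = 0.762.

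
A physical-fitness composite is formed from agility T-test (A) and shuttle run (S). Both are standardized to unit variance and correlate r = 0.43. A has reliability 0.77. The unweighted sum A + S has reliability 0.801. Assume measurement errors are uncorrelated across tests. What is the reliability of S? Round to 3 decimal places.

0.661

Var(A+S) = 2 + 2·0.43 = 2.860.
True-score variance = ρ_A + ρ_S + 2·0.43, so 0.801 = (0.77 + ρ_S + 0.86) / 2.860.
ρ_S = 0.801·2.860 − 0.77 − 0.86 = 0.661.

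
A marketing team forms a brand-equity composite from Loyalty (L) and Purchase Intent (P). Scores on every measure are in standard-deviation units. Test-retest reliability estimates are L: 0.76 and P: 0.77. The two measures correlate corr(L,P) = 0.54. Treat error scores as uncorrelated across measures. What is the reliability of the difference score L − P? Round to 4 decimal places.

Var(L−P) = 1 + 1 − 2·0.54 = 2 − 1.08 = 0.92.
Because errors are independent across components, Cov(Tᵢ,Tⱼ) = Cov(Xᵢ,Xⱼ); the off-diagonal part of the true-score variance is the same as above.
True-score variance = [0.76 + 0.77] − 1.08 = 1.53 − 1.08 = 0.45.
Reliability = 0.45 / 0.92 = 0.4891.

0.4891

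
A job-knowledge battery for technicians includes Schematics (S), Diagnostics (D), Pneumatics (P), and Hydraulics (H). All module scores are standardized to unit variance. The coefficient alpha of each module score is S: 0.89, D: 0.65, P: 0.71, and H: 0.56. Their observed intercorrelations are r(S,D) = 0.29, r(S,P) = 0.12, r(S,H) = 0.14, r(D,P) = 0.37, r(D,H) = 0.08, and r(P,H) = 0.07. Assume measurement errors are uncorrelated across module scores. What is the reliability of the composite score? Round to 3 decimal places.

0.806

Var(S+D+P+H) = 4 + 2·[0.29 + 0.12 + 0.14 + 0.37 + 0.08 + 0.07] = 4 + 2.14 = 6.14.
With uncorrelated errors the cross-covariances are all true-score covariance, so they carry over unchanged; only the diagonal terms shrink to ρᵢσᵢ².
True-score variance = [0.89 + 0.65 + 0.71 + 0.56] + 2.14 = 2.81 + 2.14 = 4.95.
Reliability = 4.95 / 6.14 = 0.806.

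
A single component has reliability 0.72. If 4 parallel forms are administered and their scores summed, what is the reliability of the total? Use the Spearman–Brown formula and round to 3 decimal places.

ρ_k = kρ / (1 + (k−1)ρ) = 4·0.72 / (1 + 3·0.72) = 2.880 / 3.160 = 0.911.

0.911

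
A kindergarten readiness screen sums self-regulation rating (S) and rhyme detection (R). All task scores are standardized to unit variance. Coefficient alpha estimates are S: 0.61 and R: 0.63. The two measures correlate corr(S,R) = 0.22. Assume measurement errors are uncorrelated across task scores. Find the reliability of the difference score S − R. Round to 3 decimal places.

Var(S−R) = 1 + 1 − 2·0.22 = 2 − 0.44 = 1.56.
With uncorrelated errors the cross-covariances are all true-score covariance, so they carry over unchanged; only the diagonal terms shrink to ρᵢσᵢ².
True-score variance = [0.61 + 0.63] − 0.44 = 1.24 − 0.44 = 0.8.
Reliability = 0.8 / 1.56 = 0.513.

0.513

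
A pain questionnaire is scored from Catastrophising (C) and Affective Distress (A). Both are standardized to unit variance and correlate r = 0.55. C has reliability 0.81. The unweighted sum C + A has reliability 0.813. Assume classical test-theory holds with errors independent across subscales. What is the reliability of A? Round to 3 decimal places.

Var(C+A) = 2 + 2·0.55 = 3.100.
True-score variance = ρ_C + ρ_A + 2·0.55, so 0.813 = (0.81 + ρ_A + 1.10) / 3.100.
ρ_A = 0.813·3.100 − 0.81 − 1.10 = 0.610.

0.610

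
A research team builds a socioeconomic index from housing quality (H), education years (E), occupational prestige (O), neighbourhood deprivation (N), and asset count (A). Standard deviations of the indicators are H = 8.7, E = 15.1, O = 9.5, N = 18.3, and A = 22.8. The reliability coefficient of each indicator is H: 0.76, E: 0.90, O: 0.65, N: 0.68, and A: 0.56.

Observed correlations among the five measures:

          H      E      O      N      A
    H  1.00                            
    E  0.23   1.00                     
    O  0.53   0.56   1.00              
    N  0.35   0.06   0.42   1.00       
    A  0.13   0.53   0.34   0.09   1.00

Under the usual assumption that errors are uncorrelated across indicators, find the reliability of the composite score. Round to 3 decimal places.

0.836

Var(H+E+O+N+A) = 8.7² + 15.1² + 9.5² + 18.3² + 22.8² + 2·[8.7·15.1·0.23 + 8.7·9.5·0.53 + 8.7·18.3·0.35 + 8.7·22.8·0.13 + 15.1·9.5·0.56 + 15.1·18.3·0.06 + 15.1·22.8·0.53 + 9.5·18.3·0.42 + 9.5·22.8·0.34 + 18.3·22.8·0.09] = 1248.68 + 1238.25 = 2486.93.
Under uncorrelated errors the observed covariances equal the true-score covariances, so only the own-variance terms attenuate.
True-score variance = [8.7²·0.76 + 15.1²·0.90 + 9.5²·0.65 + 18.3²·0.68 + 22.8²·0.56] + 1238.25 = 840.232 + 1238.25 = 2078.48.
Reliability = 2078.48 / 2486.93 = 0.836.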